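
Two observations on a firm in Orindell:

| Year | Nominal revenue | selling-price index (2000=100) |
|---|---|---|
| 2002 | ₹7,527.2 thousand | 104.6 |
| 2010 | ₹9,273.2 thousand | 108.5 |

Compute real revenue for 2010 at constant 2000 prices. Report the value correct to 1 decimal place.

Real revenue = Nominal / (selling-price index/100) = 9273.2 / 1.085 = 8546.73.

₹8,546.7 thousand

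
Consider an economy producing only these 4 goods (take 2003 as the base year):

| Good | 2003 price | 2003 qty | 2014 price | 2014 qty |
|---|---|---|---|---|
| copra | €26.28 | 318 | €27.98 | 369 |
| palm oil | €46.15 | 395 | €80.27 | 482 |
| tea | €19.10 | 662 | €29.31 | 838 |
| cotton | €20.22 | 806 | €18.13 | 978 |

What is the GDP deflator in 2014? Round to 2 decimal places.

Nominal GDP 2014 = 27.98·369 + 80.27·482 + 29.31·838 + 18.13·978 = 91307.68.
Real GDP 2014 (at 2003 prices) = 26.28·369 + 46.15·482 + 19.10·838 + 20.22·978 = 67722.58.
Deflator = Nominal/Real × 100 = 91307.68/67722.58 × 100 = 134.826.

134.83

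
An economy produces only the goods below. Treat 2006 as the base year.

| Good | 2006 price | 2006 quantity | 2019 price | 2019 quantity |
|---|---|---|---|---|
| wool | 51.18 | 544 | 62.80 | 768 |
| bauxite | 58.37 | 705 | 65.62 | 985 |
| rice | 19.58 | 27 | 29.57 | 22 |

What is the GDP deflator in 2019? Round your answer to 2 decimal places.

116.75

Nominal GDP 2019 = 62.80·768 + 65.62·985 + 29.57·22 = 113516.64.
Real GDP 2019 (at 2006 prices) = 51.18·768 + 58.37·985 + 19.58·22 = 97231.45.
Deflator = Nominal/Real × 100 = 113516.64/97231.45 × 100 = 116.749.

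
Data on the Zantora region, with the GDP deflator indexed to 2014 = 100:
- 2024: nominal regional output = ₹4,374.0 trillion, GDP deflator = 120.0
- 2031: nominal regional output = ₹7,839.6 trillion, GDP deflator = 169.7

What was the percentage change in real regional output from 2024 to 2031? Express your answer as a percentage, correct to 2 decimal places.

26.74%

Deflate each year: 2024 → 4374.0/1.200 = 3645.00; 2031 → 7839.6/1.697 = 4619.68.
So real regional output changed by 4619.68/3645.00 − 1 = 0.2674, i.e. 26.74%.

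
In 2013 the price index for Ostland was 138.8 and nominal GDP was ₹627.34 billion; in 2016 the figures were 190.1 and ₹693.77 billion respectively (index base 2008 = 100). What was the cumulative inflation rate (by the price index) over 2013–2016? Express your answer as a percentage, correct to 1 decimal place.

37.0%

Price-level change = 190.1 / 138.8 − 1 = 0.3696.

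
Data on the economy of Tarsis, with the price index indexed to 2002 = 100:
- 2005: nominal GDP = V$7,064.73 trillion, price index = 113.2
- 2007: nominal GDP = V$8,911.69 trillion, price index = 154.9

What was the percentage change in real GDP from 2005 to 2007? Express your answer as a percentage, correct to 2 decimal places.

-7.82%

Real GDP 2005 = 7064.73 / 1.132 = 6240.93.
Real GDP 2007 = 8911.69 / 1.549 = 5753.19.
Real growth = 5753.19 / 6240.93 − 1 = -0.0782.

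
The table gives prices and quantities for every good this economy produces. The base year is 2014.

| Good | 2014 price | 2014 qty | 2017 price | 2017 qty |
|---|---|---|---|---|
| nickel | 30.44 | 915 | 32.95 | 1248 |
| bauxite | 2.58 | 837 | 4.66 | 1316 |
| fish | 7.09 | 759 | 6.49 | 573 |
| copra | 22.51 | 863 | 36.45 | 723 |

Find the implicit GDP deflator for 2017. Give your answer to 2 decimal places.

Nominal GDP 2017 = 32.95·1248 + 4.66·1316 + 6.49·573 + 36.45·723 = 77326.28.
Real GDP 2017 (at 2014 prices) = 30.44·1248 + 2.58·1316 + 7.09·573 + 22.51·723 = 61721.70.
Deflator = Nominal/Real × 100 = 77326.28/61721.70 × 100 = 125.282.

125.28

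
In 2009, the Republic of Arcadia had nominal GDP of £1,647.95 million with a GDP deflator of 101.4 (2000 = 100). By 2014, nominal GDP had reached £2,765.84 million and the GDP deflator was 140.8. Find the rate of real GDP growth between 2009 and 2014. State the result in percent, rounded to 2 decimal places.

Deflate each year: 2009 → 1647.95/1.014 = 1625.20; 2014 → 2765.84/1.408 = 1964.38.
So real GDP changed by 1964.38/1625.20 − 1 = 0.2087, i.e. 20.87%.

20.87%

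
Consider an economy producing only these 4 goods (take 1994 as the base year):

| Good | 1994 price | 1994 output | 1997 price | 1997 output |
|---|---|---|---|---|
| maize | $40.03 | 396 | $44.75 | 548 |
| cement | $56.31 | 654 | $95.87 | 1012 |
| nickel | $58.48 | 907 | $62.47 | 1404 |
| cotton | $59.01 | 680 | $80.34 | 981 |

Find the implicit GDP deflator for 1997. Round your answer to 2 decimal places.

Nominal GDP 1997 = 44.75·548 + 95.87·1012 + 62.47·1404 + 80.34·981 = 288064.86.
Real GDP 1997 (at 1994 prices) = 40.03·548 + 56.31·1012 + 58.48·1404 + 59.01·981 = 218916.89.
Deflator = Nominal/Real × 100 = 288064.86/218916.89 × 100 = 131.586.

131.59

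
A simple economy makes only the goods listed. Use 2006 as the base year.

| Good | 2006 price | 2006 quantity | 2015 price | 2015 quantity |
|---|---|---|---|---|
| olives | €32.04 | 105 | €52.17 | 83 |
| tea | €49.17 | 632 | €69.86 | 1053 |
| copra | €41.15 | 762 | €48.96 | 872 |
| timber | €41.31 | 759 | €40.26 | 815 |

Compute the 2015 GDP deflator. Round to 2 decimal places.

Nominal GDP 2015 = 52.17·83 + 69.86·1053 + 48.96·872 + 40.26·815 = 153397.71.
Real GDP 2015 (at 2006 prices) = 32.04·83 + 49.17·1053 + 41.15·872 + 41.31·815 = 123985.78.
Deflator = Nominal/Real × 100 = 153397.71/123985.78 × 100 = 123.722.

123.72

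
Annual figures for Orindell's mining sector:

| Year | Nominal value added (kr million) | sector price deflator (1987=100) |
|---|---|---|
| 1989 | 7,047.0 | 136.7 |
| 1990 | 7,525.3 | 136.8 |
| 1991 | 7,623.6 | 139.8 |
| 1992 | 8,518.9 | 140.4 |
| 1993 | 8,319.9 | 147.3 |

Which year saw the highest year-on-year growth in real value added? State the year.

1992

1990: real = 7525.3/1.368 = 5500.95; growth vs 1989 (5155.08) = 6.71%.
1991: real = 7623.6/1.398 = 5453.22; growth vs 1990 (5500.95) = -0.87%.
1992: real = 8518.9/1.404 = 6067.59; growth vs 1991 (5453.22) = 11.27%.
1993: real = 8319.9/1.473 = 5648.27; growth vs 1992 (6067.59) = -6.91%.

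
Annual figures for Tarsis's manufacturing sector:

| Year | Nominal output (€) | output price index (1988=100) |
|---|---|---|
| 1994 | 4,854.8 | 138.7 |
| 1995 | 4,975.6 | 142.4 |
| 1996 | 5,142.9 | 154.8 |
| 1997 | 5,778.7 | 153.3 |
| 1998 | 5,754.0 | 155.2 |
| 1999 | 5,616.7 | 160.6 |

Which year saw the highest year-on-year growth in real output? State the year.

1997

1995: real = 4975.6/1.424 = 3494.10; growth vs 1994 (3500.22) = -0.17%.
1996: real = 5142.9/1.548 = 3322.29; growth vs 1995 (3494.10) = -4.92%.
1997: real = 5778.7/1.533 = 3769.54; growth vs 1996 (3322.29) = 13.46%.
1998: real = 5754.0/1.552 = 3707.47; growth vs 1997 (3769.54) = -1.65%.
1999: real = 5616.7/1.606 = 3497.32; growth vs 1998 (3707.47) = -5.67%.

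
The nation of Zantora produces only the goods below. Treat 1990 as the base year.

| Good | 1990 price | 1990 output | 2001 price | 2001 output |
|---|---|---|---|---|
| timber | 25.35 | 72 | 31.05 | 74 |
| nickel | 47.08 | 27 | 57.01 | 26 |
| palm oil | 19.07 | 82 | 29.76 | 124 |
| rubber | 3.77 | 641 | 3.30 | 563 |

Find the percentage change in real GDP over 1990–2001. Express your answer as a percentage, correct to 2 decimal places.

7.21%

Real GDP 1990 = Nominal GDP 1990 = 25.35·72 + 47.08·27 + 19.07·82 + 3.77·641 = 7076.67.
Real GDP 2001 (at 1990 prices) = 25.35·74 + 47.08·26 + 19.07·124 + 3.77·563 = 7587.17.
Real growth = 7587.17/7076.67 − 1 = 0.0721.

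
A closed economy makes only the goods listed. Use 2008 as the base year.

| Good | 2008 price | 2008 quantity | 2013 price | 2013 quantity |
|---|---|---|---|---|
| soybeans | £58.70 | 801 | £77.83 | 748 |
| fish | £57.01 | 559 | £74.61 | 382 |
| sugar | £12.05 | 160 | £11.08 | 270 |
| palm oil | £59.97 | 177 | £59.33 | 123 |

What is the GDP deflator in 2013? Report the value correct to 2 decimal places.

Nominal GDP 2013 = 77.83·748 + 74.61·382 + 11.08·270 + 59.33·123 = 97007.05.
Real GDP 2013 (at 2008 prices) = 58.70·748 + 57.01·382 + 12.05·270 + 59.97·123 = 76315.23.
Deflator = Nominal/Real × 100 = 97007.05/76315.23 × 100 = 127.114.

127.11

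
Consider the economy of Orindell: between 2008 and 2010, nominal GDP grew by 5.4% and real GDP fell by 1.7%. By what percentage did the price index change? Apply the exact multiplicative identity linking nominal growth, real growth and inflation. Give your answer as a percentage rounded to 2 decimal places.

(1 + g_nom) = (1 + g_real)(1 + π), so π = 1.0540 / 0.9830 − 1 = 0.07223.

7.22%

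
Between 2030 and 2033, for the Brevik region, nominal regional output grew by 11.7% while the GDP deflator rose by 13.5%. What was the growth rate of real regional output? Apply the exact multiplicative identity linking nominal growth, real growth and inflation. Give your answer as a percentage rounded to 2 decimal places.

-1.59%

(1 + g_nom) = (1 + g_real)(1 + π), so g_real = 1.1170 / 1.1350 − 1 = -0.01586.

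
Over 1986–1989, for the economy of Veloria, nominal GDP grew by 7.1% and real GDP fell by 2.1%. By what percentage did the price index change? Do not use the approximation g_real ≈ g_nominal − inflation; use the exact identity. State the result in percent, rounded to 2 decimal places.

9.40%

(1 + g_nom) = (1 + g_real)(1 + π), so π = 1.0710 / 0.9790 − 1 = 0.09397.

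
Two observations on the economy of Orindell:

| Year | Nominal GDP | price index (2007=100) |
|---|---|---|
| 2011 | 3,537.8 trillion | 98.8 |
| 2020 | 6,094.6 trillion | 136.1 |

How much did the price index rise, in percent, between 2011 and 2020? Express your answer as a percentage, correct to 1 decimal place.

37.8%

Price-level change = 136.1 / 98.8 − 1 = 0.3775.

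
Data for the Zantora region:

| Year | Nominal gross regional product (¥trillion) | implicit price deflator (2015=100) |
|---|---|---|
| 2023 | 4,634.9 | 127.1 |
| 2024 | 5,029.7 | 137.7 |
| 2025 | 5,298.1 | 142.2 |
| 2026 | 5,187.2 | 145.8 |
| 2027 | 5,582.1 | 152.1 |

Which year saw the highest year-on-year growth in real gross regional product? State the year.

2027

2024: real = 5029.7/1.377 = 3652.65; growth vs 2023 (3646.66) = 0.16%.
2025: real = 5298.1/1.422 = 3725.81; growth vs 2024 (3652.65) = 2.00%.
2026: real = 5187.2/1.458 = 3557.75; growth vs 2025 (3725.81) = -4.51%.
2027: real = 5582.1/1.521 = 3670.02; growth vs 2026 (3557.75) = 3.16%.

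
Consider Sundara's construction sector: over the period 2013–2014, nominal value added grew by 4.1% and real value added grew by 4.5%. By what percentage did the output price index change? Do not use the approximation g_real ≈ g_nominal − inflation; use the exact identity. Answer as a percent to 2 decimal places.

(1 + g_nom) = (1 + g_real)(1 + π), so π = 1.0410 / 1.0450 − 1 = -0.00383.

-0.38%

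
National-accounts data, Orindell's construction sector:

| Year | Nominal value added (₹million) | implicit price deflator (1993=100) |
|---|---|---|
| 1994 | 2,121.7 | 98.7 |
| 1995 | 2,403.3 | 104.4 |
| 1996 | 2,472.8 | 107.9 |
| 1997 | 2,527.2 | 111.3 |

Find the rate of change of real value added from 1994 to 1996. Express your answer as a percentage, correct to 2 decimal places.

6.61%

Real value added 1994 = 2121.7/0.987 = 2149.65.
Real value added 1996 = 2472.8/1.079 = 2291.75.
Change = 2291.75/2149.65 − 1 = 0.0661.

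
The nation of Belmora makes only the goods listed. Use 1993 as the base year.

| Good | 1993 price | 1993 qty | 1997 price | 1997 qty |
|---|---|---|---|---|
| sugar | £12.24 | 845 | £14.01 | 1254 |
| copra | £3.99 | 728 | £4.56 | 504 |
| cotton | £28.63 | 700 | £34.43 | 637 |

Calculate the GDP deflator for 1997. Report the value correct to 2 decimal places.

117.42

Nominal GDP 1997 = 14.01·1254 + 4.56·504 + 34.43·637 = 41798.69.
Real GDP 1997 (at 1993 prices) = 12.24·1254 + 3.99·504 + 28.63·637 = 35597.23.
Deflator = Nominal/Real × 100 = 41798.69/35597.23 × 100 = 117.421.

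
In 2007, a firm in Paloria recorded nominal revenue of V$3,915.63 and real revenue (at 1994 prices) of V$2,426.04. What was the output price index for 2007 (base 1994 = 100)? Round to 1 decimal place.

161.4

output price index = (Nominal / Real) × 100 = 3915.63 / 2426.04 × 100 = 161.40.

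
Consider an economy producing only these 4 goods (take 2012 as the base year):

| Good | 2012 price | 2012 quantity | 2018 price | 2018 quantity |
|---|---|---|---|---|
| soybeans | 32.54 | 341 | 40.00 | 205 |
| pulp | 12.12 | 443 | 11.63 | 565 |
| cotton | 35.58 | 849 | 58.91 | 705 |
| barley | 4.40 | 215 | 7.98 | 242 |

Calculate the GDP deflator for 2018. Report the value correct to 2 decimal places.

Nominal GDP 2018 = 40.00·205 + 11.63·565 + 58.91·705 + 7.98·242 = 58233.66.
Real GDP 2018 (at 2012 prices) = 32.54·205 + 12.12·565 + 35.58·705 + 4.40·242 = 39667.20.
Deflator = Nominal/Real × 100 = 58233.66/39667.20 × 100 = 146.806.

146.81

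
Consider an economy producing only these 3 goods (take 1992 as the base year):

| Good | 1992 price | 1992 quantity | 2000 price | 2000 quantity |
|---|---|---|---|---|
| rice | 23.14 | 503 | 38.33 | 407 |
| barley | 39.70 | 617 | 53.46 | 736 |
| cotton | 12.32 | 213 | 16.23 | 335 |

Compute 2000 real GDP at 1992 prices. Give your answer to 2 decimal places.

42764.38

Real GDP 2000 = Σ (p_1992 × q_2000) = 23.14·407 + 39.70·736 + 12.32·335 = 42764.38.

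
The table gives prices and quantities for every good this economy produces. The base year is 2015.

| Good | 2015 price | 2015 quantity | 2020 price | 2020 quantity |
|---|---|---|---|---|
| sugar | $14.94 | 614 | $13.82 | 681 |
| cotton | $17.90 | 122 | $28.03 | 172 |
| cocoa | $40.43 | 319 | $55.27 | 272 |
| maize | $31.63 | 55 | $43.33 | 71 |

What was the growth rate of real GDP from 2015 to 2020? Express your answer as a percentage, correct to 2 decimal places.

1.93%

Real GDP 2015 = Nominal GDP 2015 = 14.94·614 + 17.90·122 + 40.43·319 + 31.63·55 = 25993.78.
Real GDP 2020 (at 2015 prices) = 14.94·681 + 17.90·172 + 40.43·272 + 31.63·71 = 26495.63.
Real growth = 26495.63/25993.78 − 1 = 0.0193.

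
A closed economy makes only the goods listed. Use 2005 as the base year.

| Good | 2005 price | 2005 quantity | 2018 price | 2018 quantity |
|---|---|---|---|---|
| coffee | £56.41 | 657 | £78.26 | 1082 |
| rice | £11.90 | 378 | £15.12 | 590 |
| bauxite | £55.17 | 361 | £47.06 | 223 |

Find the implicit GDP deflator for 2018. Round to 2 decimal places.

129.53

Nominal GDP 2018 = 78.26·1082 + 15.12·590 + 47.06·223 = 104092.50.
Real GDP 2018 (at 2005 prices) = 56.41·1082 + 11.90·590 + 55.17·223 = 80359.53.
Deflator = Nominal/Real × 100 = 104092.50/80359.53 × 100 = 129.533.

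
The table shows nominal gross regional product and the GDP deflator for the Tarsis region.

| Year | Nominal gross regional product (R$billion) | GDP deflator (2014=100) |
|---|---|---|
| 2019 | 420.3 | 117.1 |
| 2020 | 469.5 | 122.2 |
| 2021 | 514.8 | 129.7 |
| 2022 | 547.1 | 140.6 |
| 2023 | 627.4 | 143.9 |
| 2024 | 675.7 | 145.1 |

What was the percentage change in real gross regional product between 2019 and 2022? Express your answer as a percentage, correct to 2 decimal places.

Real gross regional product 2019 = 420.3/1.171 = 358.92.
Real gross regional product 2022 = 547.1/1.406 = 389.12.
Change = 389.12/358.92 − 1 = 0.0841.

8.41%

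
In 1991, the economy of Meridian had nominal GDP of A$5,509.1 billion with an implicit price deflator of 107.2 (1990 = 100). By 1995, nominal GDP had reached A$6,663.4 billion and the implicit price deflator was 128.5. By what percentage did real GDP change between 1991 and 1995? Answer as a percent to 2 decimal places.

0.90%

Real GDP 1991 = 5509.1 / 1.072 = 5139.09.
Real GDP 1995 = 6663.4 / 1.285 = 5185.53.
Real growth = 5185.53 / 5139.09 − 1 = 0.0090.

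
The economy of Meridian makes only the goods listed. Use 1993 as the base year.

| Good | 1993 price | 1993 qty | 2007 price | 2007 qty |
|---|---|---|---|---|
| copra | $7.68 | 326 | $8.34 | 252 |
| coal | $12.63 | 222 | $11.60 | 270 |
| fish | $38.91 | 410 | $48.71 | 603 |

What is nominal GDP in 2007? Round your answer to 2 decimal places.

$34605.81

Nominal GDP 2007 = Σ (p_2007 × q_2007) = 8.34·252 + 11.60·270 + 48.71·603 = 34605.81.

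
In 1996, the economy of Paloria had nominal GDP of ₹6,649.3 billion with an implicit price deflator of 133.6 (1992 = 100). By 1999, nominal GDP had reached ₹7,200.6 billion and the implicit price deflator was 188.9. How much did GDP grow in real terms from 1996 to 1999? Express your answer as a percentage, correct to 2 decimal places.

-23.41%

Deflate each year: 1996 → 6649.3/1.336 = 4977.02; 1999 → 7200.6/1.889 = 3811.86.
So real GDP changed by 3811.86/4977.02 − 1 = -0.2341, i.e. -23.41%.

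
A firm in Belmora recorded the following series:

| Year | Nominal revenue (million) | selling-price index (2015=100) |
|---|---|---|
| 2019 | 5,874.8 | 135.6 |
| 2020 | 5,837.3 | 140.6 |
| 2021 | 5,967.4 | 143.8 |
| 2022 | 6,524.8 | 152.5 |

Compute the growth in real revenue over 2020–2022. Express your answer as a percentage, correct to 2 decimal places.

Real revenue 2020 = 5837.3/1.406 = 4151.71.
Real revenue 2022 = 6524.8/1.525 = 4278.56.
Change = 4278.56/4151.71 − 1 = 0.0306.

3.06%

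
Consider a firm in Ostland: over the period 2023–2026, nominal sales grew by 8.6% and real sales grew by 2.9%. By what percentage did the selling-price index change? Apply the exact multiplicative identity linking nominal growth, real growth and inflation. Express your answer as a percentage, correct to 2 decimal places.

5.54%

(1 + g_nom) = (1 + g_real)(1 + π), so π = 1.0860 / 1.0290 − 1 = 0.05539.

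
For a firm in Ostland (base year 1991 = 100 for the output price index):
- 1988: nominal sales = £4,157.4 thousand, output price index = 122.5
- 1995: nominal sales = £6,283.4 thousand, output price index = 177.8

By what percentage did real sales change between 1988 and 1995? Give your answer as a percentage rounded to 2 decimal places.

Real sales 1988 = 4157.4 / 1.225 = 3393.80.
Real sales 1995 = 6283.4 / 1.778 = 3533.97.
Real growth = 3533.97 / 3393.80 − 1 = 0.0413.

4.13%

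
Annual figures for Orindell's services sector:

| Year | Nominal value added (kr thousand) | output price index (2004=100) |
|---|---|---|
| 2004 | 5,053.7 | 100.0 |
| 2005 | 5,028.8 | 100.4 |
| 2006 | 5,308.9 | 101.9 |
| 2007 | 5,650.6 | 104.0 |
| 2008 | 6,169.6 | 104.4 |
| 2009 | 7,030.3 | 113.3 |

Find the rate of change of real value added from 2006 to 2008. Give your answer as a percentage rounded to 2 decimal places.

13.43%

Real value added 2006 = 5308.9/1.019 = 5209.91.
Real value added 2008 = 6169.6/1.044 = 5909.58.
Change = 5909.58/5209.91 − 1 = 0.1343.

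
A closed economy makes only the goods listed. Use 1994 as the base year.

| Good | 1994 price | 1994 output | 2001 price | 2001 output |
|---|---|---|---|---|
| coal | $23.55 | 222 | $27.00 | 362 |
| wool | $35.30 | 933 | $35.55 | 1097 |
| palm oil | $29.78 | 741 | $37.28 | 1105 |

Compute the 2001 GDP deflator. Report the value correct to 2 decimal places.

112.24

Nominal GDP 2001 = 27.00·362 + 35.55·1097 + 37.28·1105 = 89966.75.
Real GDP 2001 (at 1994 prices) = 23.55·362 + 35.30·1097 + 29.78·1105 = 80156.10.
Deflator = Nominal/Real × 100 = 89966.75/80156.10 × 100 = 112.239.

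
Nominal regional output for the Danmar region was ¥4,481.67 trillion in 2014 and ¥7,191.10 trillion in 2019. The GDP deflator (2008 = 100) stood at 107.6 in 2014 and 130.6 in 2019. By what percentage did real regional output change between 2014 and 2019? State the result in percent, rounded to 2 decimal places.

Deflate each year: 2014 → 4481.67/1.076 = 4165.12; 2019 → 7191.10/1.306 = 5506.20.
So real regional output changed by 5506.20/4165.12 − 1 = 0.3220, i.e. 32.20%.

32.20%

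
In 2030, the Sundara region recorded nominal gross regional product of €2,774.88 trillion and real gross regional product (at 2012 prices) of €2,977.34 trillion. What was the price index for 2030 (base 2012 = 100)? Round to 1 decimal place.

price index = (Nominal / Real) × 100 = 2774.88 / 2977.34 × 100 = 93.20.

93.2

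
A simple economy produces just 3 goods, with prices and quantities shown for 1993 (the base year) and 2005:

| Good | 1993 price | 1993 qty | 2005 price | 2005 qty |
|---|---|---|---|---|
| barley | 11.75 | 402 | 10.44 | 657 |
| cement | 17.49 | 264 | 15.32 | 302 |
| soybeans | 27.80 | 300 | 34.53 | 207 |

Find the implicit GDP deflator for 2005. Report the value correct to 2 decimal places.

Nominal GDP 2005 = 10.44·657 + 15.32·302 + 34.53·207 = 18633.43.
Real GDP 2005 (at 1993 prices) = 11.75·657 + 17.49·302 + 27.80·207 = 18756.33.
Deflator = Nominal/Real × 100 = 18633.43/18756.33 × 100 = 99.345.

99.34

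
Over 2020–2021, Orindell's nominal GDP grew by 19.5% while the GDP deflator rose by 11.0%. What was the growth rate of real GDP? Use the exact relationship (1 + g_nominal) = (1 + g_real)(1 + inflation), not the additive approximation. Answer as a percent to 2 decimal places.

7.66%

(1 + g_nom) = (1 + g_real)(1 + π), so g_real = 1.1950 / 1.1100 − 1 = 0.07658.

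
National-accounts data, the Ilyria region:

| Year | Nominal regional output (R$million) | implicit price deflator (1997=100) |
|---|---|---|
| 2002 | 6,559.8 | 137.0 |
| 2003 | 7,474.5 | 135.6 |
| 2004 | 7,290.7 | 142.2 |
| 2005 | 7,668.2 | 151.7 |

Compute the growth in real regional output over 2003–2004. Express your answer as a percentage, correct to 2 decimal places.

-6.99%

Real regional output 2003 = 7474.5/1.356 = 5512.17.
Real regional output 2004 = 7290.7/1.422 = 5127.07.
Change = 5127.07/5512.17 − 1 = -0.0699.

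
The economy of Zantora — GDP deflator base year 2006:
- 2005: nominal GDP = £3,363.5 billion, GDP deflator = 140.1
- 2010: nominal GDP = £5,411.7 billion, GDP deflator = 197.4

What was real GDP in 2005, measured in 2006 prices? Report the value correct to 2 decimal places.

£2,400.79 billion

Real GDP = Nominal / (GDP deflator/100) = 3363.5 / 1.401 = 2400.79.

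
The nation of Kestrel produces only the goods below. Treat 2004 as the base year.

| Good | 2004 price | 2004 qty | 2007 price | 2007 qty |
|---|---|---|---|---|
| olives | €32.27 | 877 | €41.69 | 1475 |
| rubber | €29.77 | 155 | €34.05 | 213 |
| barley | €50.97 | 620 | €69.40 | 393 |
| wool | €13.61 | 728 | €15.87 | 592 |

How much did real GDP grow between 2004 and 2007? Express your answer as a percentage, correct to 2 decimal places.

Real GDP 2004 = Nominal GDP 2004 = 32.27·877 + 29.77·155 + 50.97·620 + 13.61·728 = 74424.62.
Real GDP 2007 (at 2004 prices) = 32.27·1475 + 29.77·213 + 50.97·393 + 13.61·592 = 82027.59.
Real growth = 82027.59/74424.62 − 1 = 0.1022.

10.22%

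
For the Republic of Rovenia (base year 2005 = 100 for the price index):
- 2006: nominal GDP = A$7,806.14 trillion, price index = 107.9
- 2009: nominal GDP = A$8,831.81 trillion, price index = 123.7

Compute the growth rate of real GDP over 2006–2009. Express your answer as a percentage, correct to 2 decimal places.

-1.31%

Deflate each year: 2006 → 7806.14/1.079 = 7234.61; 2009 → 8831.81/1.237 = 7139.70.
So real GDP changed by 7139.70/7234.61 − 1 = -0.0131, i.e. -1.31%.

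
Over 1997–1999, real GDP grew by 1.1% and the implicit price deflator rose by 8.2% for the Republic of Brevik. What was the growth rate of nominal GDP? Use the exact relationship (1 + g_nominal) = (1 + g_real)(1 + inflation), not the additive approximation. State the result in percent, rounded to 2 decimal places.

9.39%

(1 + g_nom) = (1 + g_real)(1 + π) = 1.0110 × 1.0820 = 1.09390.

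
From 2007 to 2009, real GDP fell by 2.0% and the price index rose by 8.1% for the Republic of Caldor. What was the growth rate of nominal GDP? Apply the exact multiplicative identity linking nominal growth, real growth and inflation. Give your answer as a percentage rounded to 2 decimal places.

5.94%

(1 + g_nom) = (1 + g_real)(1 + π) = 0.9800 × 1.0810 = 1.05938.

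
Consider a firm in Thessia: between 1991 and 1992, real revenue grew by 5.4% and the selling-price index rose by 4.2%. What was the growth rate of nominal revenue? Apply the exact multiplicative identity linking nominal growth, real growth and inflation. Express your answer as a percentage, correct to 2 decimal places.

9.83%

(1 + g_nom) = (1 + g_real)(1 + π) = 1.0540 × 1.0420 = 1.09827.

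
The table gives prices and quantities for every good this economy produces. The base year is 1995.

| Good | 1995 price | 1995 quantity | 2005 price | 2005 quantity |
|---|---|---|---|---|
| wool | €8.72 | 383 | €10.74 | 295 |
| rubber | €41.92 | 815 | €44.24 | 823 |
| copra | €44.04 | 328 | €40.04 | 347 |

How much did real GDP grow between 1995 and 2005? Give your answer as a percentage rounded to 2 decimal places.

Real GDP 1995 = Nominal GDP 1995 = 8.72·383 + 41.92·815 + 44.04·328 = 51949.68.
Real GDP 2005 (at 1995 prices) = 8.72·295 + 41.92·823 + 44.04·347 = 52354.44.
Real growth = 52354.44/51949.68 − 1 = 0.0078.

0.78%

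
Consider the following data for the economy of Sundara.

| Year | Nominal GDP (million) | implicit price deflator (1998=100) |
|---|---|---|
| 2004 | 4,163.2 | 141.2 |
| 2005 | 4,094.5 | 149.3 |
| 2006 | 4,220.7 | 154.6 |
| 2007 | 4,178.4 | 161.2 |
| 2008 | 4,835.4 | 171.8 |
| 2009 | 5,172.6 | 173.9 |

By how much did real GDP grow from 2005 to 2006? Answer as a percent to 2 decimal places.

-0.45%

Real GDP 2005 = 4094.5/1.493 = 2742.46.
Real GDP 2006 = 4220.7/1.546 = 2730.08.
Change = 2730.08/2742.46 − 1 = -0.0045.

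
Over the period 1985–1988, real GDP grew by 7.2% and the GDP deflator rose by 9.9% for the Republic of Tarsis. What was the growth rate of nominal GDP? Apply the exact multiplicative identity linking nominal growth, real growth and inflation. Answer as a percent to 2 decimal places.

(1 + g_nom) = (1 + g_real)(1 + π) = 1.0720 × 1.0990 = 1.17813.

17.81%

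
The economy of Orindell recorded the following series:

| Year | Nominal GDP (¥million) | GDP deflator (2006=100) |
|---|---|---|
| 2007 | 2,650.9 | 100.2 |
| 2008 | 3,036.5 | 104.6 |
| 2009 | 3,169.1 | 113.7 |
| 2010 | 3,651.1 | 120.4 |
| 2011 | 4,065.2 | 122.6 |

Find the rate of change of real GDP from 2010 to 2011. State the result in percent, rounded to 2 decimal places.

9.34%

Real GDP 2010 = 3651.1/1.204 = 3032.48.
Real GDP 2011 = 4065.2/1.226 = 3315.82.
Change = 3315.82/3032.48 − 1 = 0.0934.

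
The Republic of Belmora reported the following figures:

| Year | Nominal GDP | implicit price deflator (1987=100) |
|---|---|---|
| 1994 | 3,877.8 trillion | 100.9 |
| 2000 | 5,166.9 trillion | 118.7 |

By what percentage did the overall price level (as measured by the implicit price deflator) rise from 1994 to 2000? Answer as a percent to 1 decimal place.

Price-level change = 118.7 / 100.9 − 1 = 0.1764.

17.6%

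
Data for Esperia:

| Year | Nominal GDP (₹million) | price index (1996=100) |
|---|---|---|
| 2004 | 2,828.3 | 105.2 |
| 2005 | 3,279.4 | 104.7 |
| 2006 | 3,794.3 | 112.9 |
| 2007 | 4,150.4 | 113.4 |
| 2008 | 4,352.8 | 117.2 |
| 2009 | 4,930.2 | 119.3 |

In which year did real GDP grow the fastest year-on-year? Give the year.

2005: real = 3279.4/1.047 = 3132.19; growth vs 2004 (2688.50) = 16.50%.
2006: real = 3794.3/1.129 = 3360.76; growth vs 2005 (3132.19) = 7.30%.
2007: real = 4150.4/1.134 = 3659.96; growth vs 2006 (3360.76) = 8.90%.
2008: real = 4352.8/1.172 = 3713.99; growth vs 2007 (3659.96) = 1.48%.
2009: real = 4930.2/1.193 = 4132.61; growth vs 2008 (3713.99) = 11.27%.

2005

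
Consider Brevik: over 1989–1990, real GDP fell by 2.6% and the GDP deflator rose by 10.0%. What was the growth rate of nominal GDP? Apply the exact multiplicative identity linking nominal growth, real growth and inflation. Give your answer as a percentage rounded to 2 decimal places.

7.14%

(1 + g_nom) = (1 + g_real)(1 + π) = 0.9740 × 1.1000 = 1.07140.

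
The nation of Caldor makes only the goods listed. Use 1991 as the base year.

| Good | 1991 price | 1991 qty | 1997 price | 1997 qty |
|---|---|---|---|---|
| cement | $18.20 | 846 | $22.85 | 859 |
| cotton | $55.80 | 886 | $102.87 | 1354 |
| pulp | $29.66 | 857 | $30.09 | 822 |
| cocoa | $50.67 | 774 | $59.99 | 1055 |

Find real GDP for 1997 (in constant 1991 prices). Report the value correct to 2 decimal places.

Real GDP 1997 = Σ (p_1991 × q_1997) = 18.20·859 + 55.80·1354 + 29.66·822 + 50.67·1055 = 169024.37.

$169024.37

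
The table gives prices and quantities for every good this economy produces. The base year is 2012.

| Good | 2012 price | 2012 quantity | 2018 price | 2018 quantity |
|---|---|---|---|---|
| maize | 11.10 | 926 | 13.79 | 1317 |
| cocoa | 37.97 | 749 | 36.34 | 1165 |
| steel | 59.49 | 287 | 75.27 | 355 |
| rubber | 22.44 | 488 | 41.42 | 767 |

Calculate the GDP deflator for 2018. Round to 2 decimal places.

122.44

Nominal GDP 2018 = 13.79·1317 + 36.34·1165 + 75.27·355 + 41.42·767 = 118987.52.
Real GDP 2018 (at 2012 prices) = 11.10·1317 + 37.97·1165 + 59.49·355 + 22.44·767 = 97184.18.
Deflator = Nominal/Real × 100 = 118987.52/97184.18 × 100 = 122.435.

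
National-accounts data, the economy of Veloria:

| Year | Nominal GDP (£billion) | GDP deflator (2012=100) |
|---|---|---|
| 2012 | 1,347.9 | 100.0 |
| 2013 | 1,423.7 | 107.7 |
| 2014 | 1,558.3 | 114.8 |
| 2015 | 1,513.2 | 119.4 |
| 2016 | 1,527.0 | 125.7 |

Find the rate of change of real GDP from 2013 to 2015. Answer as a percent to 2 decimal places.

-4.13%

Real GDP 2013 = 1423.7/1.077 = 1321.91.
Real GDP 2015 = 1513.2/1.194 = 1267.34.
Change = 1267.34/1321.91 − 1 = -0.0413.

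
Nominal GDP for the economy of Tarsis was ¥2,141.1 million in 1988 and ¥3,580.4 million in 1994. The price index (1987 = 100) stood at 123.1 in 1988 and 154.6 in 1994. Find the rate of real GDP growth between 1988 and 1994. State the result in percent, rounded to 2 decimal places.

Deflate each year: 1988 → 2141.1/1.231 = 1739.32; 1994 → 3580.4/1.546 = 2315.91.
So real GDP changed by 2315.91/1739.32 − 1 = 0.3315, i.e. 33.15%.

33.15%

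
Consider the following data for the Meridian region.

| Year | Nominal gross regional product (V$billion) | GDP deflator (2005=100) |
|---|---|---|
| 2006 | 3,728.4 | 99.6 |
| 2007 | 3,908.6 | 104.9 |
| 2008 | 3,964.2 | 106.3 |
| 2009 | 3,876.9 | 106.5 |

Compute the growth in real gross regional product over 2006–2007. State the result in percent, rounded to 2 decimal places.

-0.46%

Real gross regional product 2006 = 3728.4/0.996 = 3743.37.
Real gross regional product 2007 = 3908.6/1.049 = 3726.02.
Change = 3726.02/3743.37 − 1 = -0.0046.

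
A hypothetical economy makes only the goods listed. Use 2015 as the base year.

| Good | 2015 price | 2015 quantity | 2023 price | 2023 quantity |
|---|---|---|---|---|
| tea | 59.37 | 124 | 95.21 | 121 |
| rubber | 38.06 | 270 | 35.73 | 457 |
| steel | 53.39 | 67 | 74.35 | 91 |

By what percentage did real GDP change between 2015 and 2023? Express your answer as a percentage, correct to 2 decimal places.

Real GDP 2015 = Nominal GDP 2015 = 59.37·124 + 38.06·270 + 53.39·67 = 21215.21.
Real GDP 2023 (at 2015 prices) = 59.37·121 + 38.06·457 + 53.39·91 = 29435.68.
Real growth = 29435.68/21215.21 − 1 = 0.3875.

38.75%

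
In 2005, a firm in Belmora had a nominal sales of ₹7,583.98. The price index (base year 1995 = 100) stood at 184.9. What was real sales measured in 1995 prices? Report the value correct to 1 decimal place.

₹4,101.7

Real sales = Nominal / (price index/100) = 7583.98 / 1.849 = 4101.67.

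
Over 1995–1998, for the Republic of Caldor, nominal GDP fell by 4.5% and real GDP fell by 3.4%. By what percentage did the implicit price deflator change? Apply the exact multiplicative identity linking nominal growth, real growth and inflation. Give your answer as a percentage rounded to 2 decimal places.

(1 + g_nom) = (1 + g_real)(1 + π), so π = 0.9550 / 0.9660 − 1 = -0.01139.

-1.14%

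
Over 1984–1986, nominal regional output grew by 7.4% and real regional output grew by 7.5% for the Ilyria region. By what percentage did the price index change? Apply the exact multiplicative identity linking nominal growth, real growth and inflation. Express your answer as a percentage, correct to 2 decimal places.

-0.09%

(1 + g_nom) = (1 + g_real)(1 + π), so π = 1.0740 / 1.0750 − 1 = -0.00093.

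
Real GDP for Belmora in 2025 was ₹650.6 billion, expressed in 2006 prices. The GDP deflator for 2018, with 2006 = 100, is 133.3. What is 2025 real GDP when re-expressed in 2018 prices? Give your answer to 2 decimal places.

Real GDP in 2018 prices = Real GDP in 2006 prices × (P_2018/P_2006) = 650.6 × 1.333 = 867.25.

₹867.25 billion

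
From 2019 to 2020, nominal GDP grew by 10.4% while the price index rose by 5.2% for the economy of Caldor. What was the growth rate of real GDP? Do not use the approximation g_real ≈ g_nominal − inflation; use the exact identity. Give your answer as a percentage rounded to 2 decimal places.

(1 + g_nom) = (1 + g_real)(1 + π), so g_real = 1.1040 / 1.0520 − 1 = 0.04943.

4.94%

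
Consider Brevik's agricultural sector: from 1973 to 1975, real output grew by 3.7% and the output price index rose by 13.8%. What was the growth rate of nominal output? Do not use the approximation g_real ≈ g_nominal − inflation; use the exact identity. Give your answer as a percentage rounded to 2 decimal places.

18.01%

(1 + g_nom) = (1 + g_real)(1 + π) = 1.0370 × 1.1380 = 1.18011.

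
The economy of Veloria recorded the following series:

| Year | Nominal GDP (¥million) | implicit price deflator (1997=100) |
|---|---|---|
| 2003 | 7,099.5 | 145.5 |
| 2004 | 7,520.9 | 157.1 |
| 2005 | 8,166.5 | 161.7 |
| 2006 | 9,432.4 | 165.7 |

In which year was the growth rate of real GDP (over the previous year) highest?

2004: real = 7520.9/1.571 = 4787.33; growth vs 2003 (4879.38) = -1.89%.
2005: real = 8166.5/1.617 = 5050.40; growth vs 2004 (4787.33) = 5.50%.
2006: real = 9432.4/1.657 = 5692.46; growth vs 2005 (5050.40) = 12.71%.

2006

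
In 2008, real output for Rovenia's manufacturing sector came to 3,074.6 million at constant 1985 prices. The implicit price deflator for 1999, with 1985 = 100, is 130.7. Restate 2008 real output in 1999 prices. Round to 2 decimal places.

Real output in 1999 prices = Real output in 1985 prices × (P_1999/P_1985) = 3074.6 × 1.307 = 4018.50.

4,018.50 million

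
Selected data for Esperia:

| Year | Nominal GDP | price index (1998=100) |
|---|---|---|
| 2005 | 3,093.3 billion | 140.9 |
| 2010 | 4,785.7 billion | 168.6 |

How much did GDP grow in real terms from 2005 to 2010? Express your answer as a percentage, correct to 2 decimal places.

Real GDP 2005 = 3093.3 / 1.409 = 2195.39.
Real GDP 2010 = 4785.7 / 1.686 = 2838.49.
Real growth = 2838.49 / 2195.39 − 1 = 0.2929.

29.29%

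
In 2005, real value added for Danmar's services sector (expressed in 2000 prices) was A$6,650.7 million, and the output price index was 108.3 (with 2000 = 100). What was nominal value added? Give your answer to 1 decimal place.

Nominal value added = Real × (output price index/100) = 6650.7 × 1.083 = 7202.71.

A$7,202.7 million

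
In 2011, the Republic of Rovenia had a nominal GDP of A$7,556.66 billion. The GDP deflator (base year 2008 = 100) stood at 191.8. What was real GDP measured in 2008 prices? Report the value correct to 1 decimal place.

Real GDP = Nominal / (GDP deflator/100) = 7556.66 / 1.918 = 3939.86.

A$3,939.9 billion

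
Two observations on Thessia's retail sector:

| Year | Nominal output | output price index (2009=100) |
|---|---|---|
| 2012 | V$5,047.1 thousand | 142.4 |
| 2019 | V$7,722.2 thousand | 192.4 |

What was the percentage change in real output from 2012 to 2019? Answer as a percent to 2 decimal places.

13.24%

Real output 2012 = 5047.1 / 1.424 = 3544.31.
Real output 2019 = 7722.2 / 1.924 = 4013.62.
Real growth = 4013.62 / 3544.31 − 1 = 0.1324.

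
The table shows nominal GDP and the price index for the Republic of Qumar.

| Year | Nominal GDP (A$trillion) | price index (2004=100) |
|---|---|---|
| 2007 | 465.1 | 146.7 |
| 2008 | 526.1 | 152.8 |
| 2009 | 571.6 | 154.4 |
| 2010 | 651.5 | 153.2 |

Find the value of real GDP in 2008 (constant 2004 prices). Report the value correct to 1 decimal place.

Real GDP 2008 = 526.1 / 1.528 = 344.31.

A$344.3 trillion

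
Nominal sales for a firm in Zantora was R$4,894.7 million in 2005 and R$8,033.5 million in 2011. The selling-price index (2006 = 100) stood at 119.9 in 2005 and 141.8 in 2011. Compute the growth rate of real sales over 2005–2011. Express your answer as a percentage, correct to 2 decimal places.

38.78%

Deflate each year: 2005 → 4894.7/1.199 = 4082.32; 2011 → 8033.5/1.418 = 5665.37.
So real sales changed by 5665.37/4082.32 − 1 = 0.3878, i.e. 38.78%.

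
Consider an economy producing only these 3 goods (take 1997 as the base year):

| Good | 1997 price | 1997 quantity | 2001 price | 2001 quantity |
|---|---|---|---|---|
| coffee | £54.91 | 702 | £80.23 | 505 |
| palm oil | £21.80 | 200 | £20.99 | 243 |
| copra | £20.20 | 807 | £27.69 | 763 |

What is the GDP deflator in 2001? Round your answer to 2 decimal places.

137.79

Nominal GDP 2001 = 80.23·505 + 20.99·243 + 27.69·763 = 66744.19.
Real GDP 2001 (at 1997 prices) = 54.91·505 + 21.80·243 + 20.20·763 = 48439.55.
Deflator = Nominal/Real × 100 = 66744.19/48439.55 × 100 = 137.789.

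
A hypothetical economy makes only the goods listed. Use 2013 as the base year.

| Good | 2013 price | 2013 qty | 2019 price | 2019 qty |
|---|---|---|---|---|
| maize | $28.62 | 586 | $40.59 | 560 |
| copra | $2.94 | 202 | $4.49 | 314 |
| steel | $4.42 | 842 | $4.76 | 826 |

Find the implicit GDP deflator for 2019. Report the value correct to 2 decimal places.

136.26

Nominal GDP 2019 = 40.59·560 + 4.49·314 + 4.76·826 = 28072.02.
Real GDP 2019 (at 2013 prices) = 28.62·560 + 2.94·314 + 4.42·826 = 20601.28.
Deflator = Nominal/Real × 100 = 28072.02/20601.28 × 100 = 136.263.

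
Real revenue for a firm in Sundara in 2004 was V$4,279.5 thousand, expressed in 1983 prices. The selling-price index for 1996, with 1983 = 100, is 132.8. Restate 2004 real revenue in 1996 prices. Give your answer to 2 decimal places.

Real revenue in 1996 prices = Real revenue in 1983 prices × (P_1996/P_1983) = 4279.5 × 1.328 = 5683.18.

V$5,683.18 thousand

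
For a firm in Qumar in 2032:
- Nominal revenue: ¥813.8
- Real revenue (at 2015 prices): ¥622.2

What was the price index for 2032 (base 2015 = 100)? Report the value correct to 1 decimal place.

price index = (Nominal / Real) × 100 = 813.8 / 622.2 × 100 = 130.79.

130.8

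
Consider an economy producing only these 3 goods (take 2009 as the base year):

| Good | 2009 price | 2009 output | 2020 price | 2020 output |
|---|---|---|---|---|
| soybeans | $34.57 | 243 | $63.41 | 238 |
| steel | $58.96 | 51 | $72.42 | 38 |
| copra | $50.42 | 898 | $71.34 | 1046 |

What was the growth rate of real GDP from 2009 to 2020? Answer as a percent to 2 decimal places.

11.51%

Real GDP 2009 = Nominal GDP 2009 = 34.57·243 + 58.96·51 + 50.42·898 = 56684.63.
Real GDP 2020 (at 2009 prices) = 34.57·238 + 58.96·38 + 50.42·1046 = 63207.46.
Real growth = 63207.46/56684.63 − 1 = 0.1151.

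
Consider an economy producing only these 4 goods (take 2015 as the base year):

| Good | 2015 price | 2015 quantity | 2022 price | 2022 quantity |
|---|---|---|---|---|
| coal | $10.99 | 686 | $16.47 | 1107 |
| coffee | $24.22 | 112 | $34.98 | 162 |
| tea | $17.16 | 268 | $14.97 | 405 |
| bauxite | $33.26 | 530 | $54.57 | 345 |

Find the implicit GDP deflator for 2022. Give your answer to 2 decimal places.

Nominal GDP 2022 = 16.47·1107 + 34.98·162 + 14.97·405 + 54.57·345 = 48788.55.
Real GDP 2022 (at 2015 prices) = 10.99·1107 + 24.22·162 + 17.16·405 + 33.26·345 = 34514.07.
Deflator = Nominal/Real × 100 = 48788.55/34514.07 × 100 = 141.358.

141.36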